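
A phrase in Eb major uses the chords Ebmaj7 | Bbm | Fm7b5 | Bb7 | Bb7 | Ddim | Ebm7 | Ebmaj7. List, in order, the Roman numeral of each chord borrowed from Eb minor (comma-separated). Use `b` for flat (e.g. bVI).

v, iiø7, i7

Eb major has the diatonic set Eb, Fm, Gm, Ab, Bb, Cm, Ddim. Ebmaj7, Bb7 and Ddim all belong to that set. Bbm (Bb–Db–F) is not: scale degree 5 in Eb major carries Bb (V). In Eb minor the chord on that degree is Bbm, so here it functions as v, borrowed from the parallel minor. But Fm7b5 (F–Ab–Cb–Eb) is foreign: the diatonic ii on degree 2 is Fm, whereas Fm7b5 comes from Eb minor. It is labeled iiø7. Ebm7 (Eb–Gb–Bb–Db) is not: scale degree 1 in Eb major carries Eb (I). In Eb minor the chord on that degree is Ebm7, so here it functions as i7, borrowed from the parallel minor.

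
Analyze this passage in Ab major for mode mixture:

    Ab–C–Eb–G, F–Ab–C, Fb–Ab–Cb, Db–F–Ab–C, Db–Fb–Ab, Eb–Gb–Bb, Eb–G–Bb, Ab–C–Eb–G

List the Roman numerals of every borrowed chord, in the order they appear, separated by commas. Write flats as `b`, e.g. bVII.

Ab major has the diatonic set Ab, Bbm, Cm, Db, Eb, Fm, Gdim. Ab–C–Eb–G = Abmaj7, F–Ab–C = Fm, Db–F–Ab–C = Dbmaj7 and Eb–G–Bb = Eb are all diatonic. Fb–Ab–Cb doesn't fit — on degree 6 Ab major would have Fm (vi). Fb is the degree-6 chord of Ab minor, so it is the borrowed bVI. Db–Fb–Ab is not: scale degree 4 in Ab major carries Db (IV). In Ab minor the chord on that degree is Dbm, so here it functions as iv, borrowed from the parallel minor. Eb–Gb–Bb doesn't fit — on degree 5 Ab major would have Eb (V). Ebm is the degree-5 chord of Ab minor, so it is the borrowed v.

bVI, iv, v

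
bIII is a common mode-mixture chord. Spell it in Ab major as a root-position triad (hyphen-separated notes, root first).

bIII is built on the lowered scale degree 3. In Ab major degree 3 is C; lowered it becomes Cb. Stacking thirds in Ab minor on Cb gives Cb–Eb–Gb.

Cb-Eb-Gb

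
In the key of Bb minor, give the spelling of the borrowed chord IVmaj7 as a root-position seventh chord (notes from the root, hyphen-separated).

Eb-G-Bb-D

IVmaj7 is built on scale degree 4, which is Eb in both Bb minor and its parallel. Stacking thirds in Bb major on Eb gives Eb–G–Bb–D.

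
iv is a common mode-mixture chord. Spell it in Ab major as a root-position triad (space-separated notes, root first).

iv is built on scale degree 4, which is Db in both Ab major and its parallel. Stacking thirds in Ab minor on Db gives Db–Fb–Ab.

Db Fb Ab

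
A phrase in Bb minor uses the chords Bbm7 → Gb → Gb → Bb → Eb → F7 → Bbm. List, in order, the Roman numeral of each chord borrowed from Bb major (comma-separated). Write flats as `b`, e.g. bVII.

I, IV

The diatonic triads in Bb minor (with V from harmonic minor) are Bbm, Cdim, Db, Ebm, F, Gb, Ab. Bbm7, Gb, F7 and Bbm all belong to that set. Bb (Bb–D–F) doesn't fit — on degree 1 Bb minor would have Bbm (i). Bb is the degree-1 chord of Bb major, so it is the borrowed I. Eb (Eb–G–Bb) doesn't fit — on degree 4 Bb minor would have Ebm (iv). Eb is the degree-4 chord of Bb major, so it is the borrowed IV.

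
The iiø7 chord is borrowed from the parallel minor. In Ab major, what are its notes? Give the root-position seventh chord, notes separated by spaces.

Bb Db Fb Ab

iiø7 is built on scale degree 2, which is Bb in both Ab major and its parallel. In Ab minor the chord on Bb is Bb–Db–Fb–Ab.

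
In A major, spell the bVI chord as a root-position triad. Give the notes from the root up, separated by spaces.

F A C

bVI is built on the lowered scale degree 6. In A major degree 6 is F#; lowered it becomes F. Stacking thirds in A minor on F gives F–A–C.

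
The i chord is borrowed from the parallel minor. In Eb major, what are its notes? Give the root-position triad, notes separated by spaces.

Eb Gb Bb

The root, Eb, is scale degree 1 — the same note in Eb major and Eb minor; only the chord quality changes. In Eb minor the chord on Eb is Eb–Gb–Bb.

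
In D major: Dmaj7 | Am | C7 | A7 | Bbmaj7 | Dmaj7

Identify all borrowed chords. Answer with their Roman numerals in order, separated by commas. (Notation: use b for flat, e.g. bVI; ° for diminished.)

D major has the diatonic set D, Em, F#m, G, A, Bm, C#dim. Dmaj7 and A7 are both diatonic. But Am (A–C–E) is foreign: the diatonic V on degree 5 is A, whereas Am comes from D minor. It is labeled v. But C7 (C–E–G–Bb) is foreign: the diatonic vii° on degree 7 is C#dim, whereas C7 comes from D minor. It is labeled bVII7. Bbmaj7 (Bb–D–F–A) doesn't fit — on degree 6 D major would have Bm (vi). Bbmaj7 is the degree-6 chord of D minor, so it is the borrowed bVImaj7.

v, bVII7, bVImaj7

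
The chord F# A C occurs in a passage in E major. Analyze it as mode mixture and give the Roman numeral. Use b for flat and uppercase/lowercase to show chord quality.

F# is scale degree 2 in E major. Diatonically E major has F#m (ii) on that degree; F#–A–C is instead the diminished chord native to E minor, so it takes the label ii°.

ii°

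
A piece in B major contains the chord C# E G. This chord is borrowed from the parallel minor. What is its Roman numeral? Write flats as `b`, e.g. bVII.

The root C# is the diatonic 2nd degree of B major; the borrowing shows in the chord quality. Diatonically B major has C#m (ii) on that degree; C#–E–G is instead the diminished chord native to B minor, so it takes the label ii°.

ii°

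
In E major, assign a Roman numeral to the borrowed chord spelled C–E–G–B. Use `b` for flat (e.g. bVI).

C is the lowered form of scale degree 6 in E major (the diatonic degree 6 is C#). C–E–G–B is a major-seventh chord — the form found in E minor, not the diatonic vi (C#m). Borrowed into E major it is written bVImaj7.

bVImaj7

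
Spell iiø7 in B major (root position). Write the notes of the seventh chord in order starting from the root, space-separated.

iiø7 is built on scale degree 2, which is C# in both B major and its parallel. In B minor the chord on C# is C#–E–G–B.

C# E G B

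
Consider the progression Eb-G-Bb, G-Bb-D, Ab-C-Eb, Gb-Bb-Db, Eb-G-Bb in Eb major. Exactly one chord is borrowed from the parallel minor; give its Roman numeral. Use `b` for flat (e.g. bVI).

The diatonic triads in Eb major are Eb, Fm, Gm, Ab, Bb, Cm, Ddim. Of the given chords, Eb–G–Bb = Eb, G–Bb–D = Gm and Ab–C–Eb = Ab are diatonic. Gb–Bb–Db doesn't fit — on degree 3 Eb major would have Gm (iii). Gb is the degree-3 chord of Eb minor, so it is the borrowed bIII.

bIII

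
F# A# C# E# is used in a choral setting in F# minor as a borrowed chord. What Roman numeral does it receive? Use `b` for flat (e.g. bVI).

Imaj7

The root F# is the diatonic 1st degree of F# minor; the borrowing shows in the chord quality. Diatonically F# minor has F#m (i) on that degree; F#–A#–C#–E# is instead the major-seventh chord native to F# major, so it takes the label Imaj7.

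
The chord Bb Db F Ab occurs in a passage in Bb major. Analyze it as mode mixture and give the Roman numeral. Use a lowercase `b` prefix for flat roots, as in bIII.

Bb is scale degree 1 in Bb major. Bb–Db–F–Ab is a minor-seventh chord — the form found in Bb minor, not the diatonic I (Bb). Borrowed into Bb major it is written i7.

i7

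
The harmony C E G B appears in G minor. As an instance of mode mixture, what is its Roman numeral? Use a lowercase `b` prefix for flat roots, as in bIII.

IVmaj7

The root C is the diatonic 4th degree of G minor; the borrowing shows in the chord quality. C–E–G–B is a major-seventh chord — the form found in G major, not the diatonic iv (Cm). Borrowed into G minor it is written IVmaj7.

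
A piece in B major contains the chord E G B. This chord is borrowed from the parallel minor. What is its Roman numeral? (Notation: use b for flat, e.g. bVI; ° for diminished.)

The root E is the diatonic 4th degree of B major; the borrowing shows in the chord quality. Diatonically B major has E (IV) on that degree; E–G–B is instead the minor chord native to B minor, so it takes the label iv.

iv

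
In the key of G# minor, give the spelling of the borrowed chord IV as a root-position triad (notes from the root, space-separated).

IV is built on scale degree 4, which is C# in both G# minor and its parallel. Building the major chord from the parallel major on C#: C#–E#–G#.

C# E# G#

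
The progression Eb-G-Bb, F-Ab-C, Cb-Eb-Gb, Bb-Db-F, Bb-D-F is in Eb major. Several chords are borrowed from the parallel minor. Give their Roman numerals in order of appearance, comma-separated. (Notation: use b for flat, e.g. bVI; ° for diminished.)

bVI, v

Eb major has the diatonic set Eb, Fm, Gm, Ab, Bb, Cm, Ddim. Of the given chords, Eb–G–Bb = Eb, F–Ab–C = Fm and Bb–D–F = Bb are diatonic. Cb–Eb–Gb doesn't fit — on degree 6 Eb major would have Cm (vi). Cb is the degree-6 chord of Eb minor, so it is the borrowed bVI. Bb–Db–F is not: scale degree 5 in Eb major carries Bb (V). In Eb minor the chord on that degree is Bbm, so here it functions as v, borrowed from the parallel minor.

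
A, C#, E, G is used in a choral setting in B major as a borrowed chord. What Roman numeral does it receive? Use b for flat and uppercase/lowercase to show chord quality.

bVII7

In B major scale degree 7 is A#; A is its lowered form, from B minor. Diatonically B major has A#dim (vii°) on that degree; A–C#–E–G is instead the dominant-seventh chord native to B minor, so it takes the label bVII7.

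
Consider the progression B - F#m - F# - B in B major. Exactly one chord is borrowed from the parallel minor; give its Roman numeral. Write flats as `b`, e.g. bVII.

v

B major has the diatonic set B, C#m, D#m, E, F#, G#m, A#dim. B and F# are both diatonic. F#m (F#–A–C#) is not: scale degree 5 in B major carries F# (V). In B minor the chord on that degree is F#m, so here it functions as v, borrowed from the parallel minor.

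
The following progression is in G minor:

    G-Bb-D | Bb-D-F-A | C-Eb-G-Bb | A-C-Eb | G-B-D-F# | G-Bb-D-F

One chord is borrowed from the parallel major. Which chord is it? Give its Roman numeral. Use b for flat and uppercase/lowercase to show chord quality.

Imaj7

The diatonic triads in G minor (with V from harmonic minor) are Gm, Adim, Bb, Cm, D, Eb, F. G–Bb–D = Gm, Bb–D–F–A = Bbmaj7, C–Eb–G–Bb = Cm7, A–C–Eb = Adim and G–Bb–D–F = Gm7 all belong to that set. G–B–D–F# doesn't fit — on degree 1 G minor would have Gm (i). Gmaj7 is the degree-1 chord of G major, so it is the borrowed Imaj7.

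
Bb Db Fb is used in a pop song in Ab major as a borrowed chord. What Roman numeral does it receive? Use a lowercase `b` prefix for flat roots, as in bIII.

Bb is scale degree 2 in Ab major. The diatonic chord on degree 2 would be Bbm (ii), but Bb–Db–Fb is the diminished chord from Ab minor. As a borrowed chord it is labeled ii°.

ii°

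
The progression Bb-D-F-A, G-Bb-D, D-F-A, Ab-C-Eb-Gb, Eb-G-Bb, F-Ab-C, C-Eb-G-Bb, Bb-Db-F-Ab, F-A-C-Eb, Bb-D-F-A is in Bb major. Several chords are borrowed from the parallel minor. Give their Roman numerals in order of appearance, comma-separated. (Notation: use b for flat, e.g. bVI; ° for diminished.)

bVII7, v, i7

In Bb major the diatonic chords are Bb, Cm, Dm, Eb, F, Gm, Adim. Bb–D–F–A = Bbmaj7, G–Bb–D = Gm, D–F–A = Dm, Eb–G–Bb = Eb, C–Eb–G–Bb = Cm7 and F–A–C–Eb = F7 all belong to that set. Ab–C–Eb–Gb is not: scale degree 7 in Bb major carries Adim (vii°). In Bb minor the chord on that degree is Ab7, so here it functions as bVII7, borrowed from the parallel minor. F–Ab–C is not: scale degree 5 in Bb major carries F (V). In Bb minor the chord on that degree is Fm, so here it functions as v, borrowed from the parallel minor. Bb–Db–F–Ab is not: scale degree 1 in Bb major carries Bb (I). In Bb minor the chord on that degree is Bbm7, so here it functions as i7, borrowed from the parallel minor.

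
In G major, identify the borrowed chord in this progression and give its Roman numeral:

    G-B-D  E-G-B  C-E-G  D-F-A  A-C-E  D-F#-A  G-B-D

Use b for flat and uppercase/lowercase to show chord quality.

v

G major has the diatonic set G, Am, Bm, C, D, Em, F#dim. G–B–D = G, E–G–B = Em, C–E–G = C, A–C–E = Am and D–F#–A = D all belong to that set. But D–F–A is foreign: the diatonic V on degree 5 is D, whereas Dm comes from G minor. It is labeled v.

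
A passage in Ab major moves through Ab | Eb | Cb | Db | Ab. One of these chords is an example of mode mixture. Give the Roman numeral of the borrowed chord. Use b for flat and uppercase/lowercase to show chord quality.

Ab major has the diatonic set Ab, Bbm, Cm, Db, Eb, Fm, Gdim. Ab, Eb and Db all belong to that set. But Cb (Cb–Eb–Gb) is foreign: the diatonic iii on degree 3 is Cm, whereas Cb comes from Ab minor. It is labeled bIII.

bIII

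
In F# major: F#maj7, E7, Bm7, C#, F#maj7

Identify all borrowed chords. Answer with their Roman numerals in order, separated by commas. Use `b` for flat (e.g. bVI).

bVII7, iv7

The diatonic triads in F# major are F#, G#m, A#m, B, C#, D#m, E#dim. F#maj7 and C# both belong to that set. E7 (E–G#–B–D) is not: scale degree 7 in F# major carries E#dim (vii°). In F# minor the chord on that degree is E7, so here it functions as bVII7, borrowed from the parallel minor. But Bm7 (B–D–F#–A) is foreign: the diatonic IV on degree 4 is B, whereas Bm7 comes from F# minor. It is labeled iv7.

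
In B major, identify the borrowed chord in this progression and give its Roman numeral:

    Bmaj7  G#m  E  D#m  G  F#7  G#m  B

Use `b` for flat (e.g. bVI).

B major has the diatonic set B, C#m, D#m, E, F#, G#m, A#dim. Bmaj7, G#m, E, D#m, F#7 and B are all diatonic. G (G–B–D) doesn't fit — on degree 6 B major would have G#m (vi). G is the degree-6 chord of B minor, so it is the borrowed bVI.

bVI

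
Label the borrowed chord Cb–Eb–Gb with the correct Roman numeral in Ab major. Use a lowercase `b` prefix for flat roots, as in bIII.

Cb is the lowered form of scale degree 3 in Ab major (the diatonic degree 3 is C). The diatonic chord on degree 3 would be Cm (iii), but Cb–Eb–Gb is the major chord from Ab minor. As a borrowed chord it is labeled bIII.

bIII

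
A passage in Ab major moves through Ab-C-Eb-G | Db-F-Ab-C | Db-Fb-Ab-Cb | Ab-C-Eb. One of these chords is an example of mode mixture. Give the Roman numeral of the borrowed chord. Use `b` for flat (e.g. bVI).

iv7

Ab major has the diatonic set Ab, Bbm, Cm, Db, Eb, Fm, Gdim. Ab–C–Eb–G = Abmaj7, Db–F–Ab–C = Dbmaj7 and Ab–C–Eb = Ab all belong to that set. But Db–Fb–Ab–Cb is foreign: the diatonic IV on degree 4 is Db, whereas Dbm7 comes from Ab minor. It is labeled iv7.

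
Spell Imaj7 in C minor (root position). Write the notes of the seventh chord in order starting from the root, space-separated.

C E G B

The root, C, is scale degree 1 — the same note in C minor and C major; only the chord quality changes. Stacking thirds in C major on C gives C–E–G–B.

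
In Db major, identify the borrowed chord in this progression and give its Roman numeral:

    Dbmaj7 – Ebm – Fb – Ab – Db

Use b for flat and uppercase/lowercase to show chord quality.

bIII

Db major has the diatonic set Db, Ebm, Fm, Gb, Ab, Bbm, Cdim. Dbmaj7, Ebm, Ab and Db all belong to that set. But Fb (Fb–Ab–Cb) is foreign: the diatonic iii on degree 3 is Fm, whereas Fb comes from Db minor. It is labeled bIII.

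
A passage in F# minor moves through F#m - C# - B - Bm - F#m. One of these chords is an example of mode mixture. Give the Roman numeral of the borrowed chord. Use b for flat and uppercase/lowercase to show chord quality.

In F# minor (with V from harmonic minor) the diatonic chords are F#m, G#dim, A, Bm, C#, D, E. F#m, C# and Bm all belong to that set. B (B–D#–F#) doesn't fit — on degree 4 F# minor would have Bm (iv). B is the degree-4 chord of F# major, so it is the borrowed IV.

IV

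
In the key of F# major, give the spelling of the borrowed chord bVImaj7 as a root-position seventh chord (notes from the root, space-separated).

bVImaj7 is built on the lowered scale degree 6. In F# major degree 6 is D#; lowered it becomes D. Stacking thirds in F# minor on D gives D–F#–A–C#.

D F# A C#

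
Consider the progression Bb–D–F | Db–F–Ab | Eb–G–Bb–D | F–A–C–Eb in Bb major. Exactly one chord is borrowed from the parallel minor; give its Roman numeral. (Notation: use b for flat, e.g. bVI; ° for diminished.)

In Bb major the diatonic chords are Bb, Cm, Dm, Eb, F, Gm, Adim. Of the given chords, Bb–D–F = Bb, Eb–G–Bb–D = Ebmaj7 and F–A–C–Eb = F7 are diatonic. Db–F–Ab doesn't fit — on degree 3 Bb major would have Dm (iii). Db is the degree-3 chord of Bb minor, so it is the borrowed bIII.

bIII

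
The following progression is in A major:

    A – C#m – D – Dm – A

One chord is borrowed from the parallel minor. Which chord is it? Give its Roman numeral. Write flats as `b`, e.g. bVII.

In A major the diatonic chords are A, Bm, C#m, D, E, F#m, G#dim. A, C#m and D are all diatonic. Dm (D–F–A) doesn't fit — on degree 4 A major would have D (IV). Dm is the degree-4 chord of A minor, so it is the borrowed iv.

iv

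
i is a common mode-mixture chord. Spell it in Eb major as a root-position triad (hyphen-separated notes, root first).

The root, Eb, is scale degree 1 — the same note in Eb major and Eb minor; only the chord quality changes. Building the minor chord from the parallel minor on Eb: Eb–Gb–Bb.

Eb-Gb-Bb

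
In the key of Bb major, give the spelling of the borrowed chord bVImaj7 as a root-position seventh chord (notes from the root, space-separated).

Scale degree 6 in Bb major is G. bVImaj7 uses the lowered form, Gb, taken from Bb minor. Building the major-seventh chord from the parallel minor on Gb: Gb–Bb–Db–F.

Gb Bb Db F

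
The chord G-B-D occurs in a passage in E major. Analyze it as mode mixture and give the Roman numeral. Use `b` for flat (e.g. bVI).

G is the lowered form of scale degree 3 in E major (the diatonic degree 3 is G#). The diatonic chord on degree 3 would be G#m (iii), but G–B–D is the major chord from E minor. As a borrowed chord it is labeled bIII.

bIII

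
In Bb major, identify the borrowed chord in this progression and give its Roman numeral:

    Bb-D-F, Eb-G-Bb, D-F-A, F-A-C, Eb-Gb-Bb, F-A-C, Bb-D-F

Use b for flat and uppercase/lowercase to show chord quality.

The diatonic triads in Bb major are Bb, Cm, Dm, Eb, F, Gm, Adim. Of the given chords, Bb–D–F = Bb, Eb–G–Bb = Eb, D–F–A = Dm and F–A–C = F are diatonic. Eb–Gb–Bb is not: scale degree 4 in Bb major carries Eb (IV). In Bb minor the chord on that degree is Ebm, so here it functions as iv, borrowed from the parallel minor.

iv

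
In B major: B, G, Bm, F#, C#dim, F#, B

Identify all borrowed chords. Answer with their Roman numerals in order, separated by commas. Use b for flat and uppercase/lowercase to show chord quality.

B major has the diatonic set B, C#m, D#m, E, F#, G#m, A#dim. B and F# both belong to that set. G (G–B–D) is not: scale degree 6 in B major carries G#m (vi). In B minor the chord on that degree is G, so here it functions as bVI, borrowed from the parallel minor. Bm (B–D–F#) is not: scale degree 1 in B major carries B (I). In B minor the chord on that degree is Bm, so here it functions as i, borrowed from the parallel minor. C#dim (C#–E–G) is not: scale degree 2 in B major carries C#m (ii). In B minor the chord on that degree is C#dim, so here it functions as ii°, borrowed from the parallel minor.

bVI, i, ii°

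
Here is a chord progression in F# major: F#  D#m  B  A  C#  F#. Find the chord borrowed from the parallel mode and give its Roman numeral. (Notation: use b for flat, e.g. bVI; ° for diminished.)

The diatonic triads in F# major are F#, G#m, A#m, B, C#, D#m, E#dim. F#, D#m, B and C# all belong to that set. But A (A–C#–E) is foreign: the diatonic iii on degree 3 is A#m, whereas A comes from F# minor. It is labeled bIII.

bIII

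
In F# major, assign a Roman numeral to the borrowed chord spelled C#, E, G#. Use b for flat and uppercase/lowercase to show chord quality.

C# is scale degree 5 in F# major. C#–E–G# is a minor chord — the form found in F# minor, not the diatonic V (C#). Borrowed into F# major it is written v.

v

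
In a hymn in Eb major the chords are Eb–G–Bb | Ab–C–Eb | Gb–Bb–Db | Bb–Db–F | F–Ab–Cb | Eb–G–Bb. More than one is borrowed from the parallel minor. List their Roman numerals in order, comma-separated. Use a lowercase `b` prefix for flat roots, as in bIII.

The diatonic triads in Eb major are Eb, Fm, Gm, Ab, Bb, Cm, Ddim. Eb–G–Bb = Eb and Ab–C–Eb = Ab both belong to that set. Gb–Bb–Db doesn't fit — on degree 3 Eb major would have Gm (iii). Gb is the degree-3 chord of Eb minor, so it is the borrowed bIII. Bb–Db–F doesn't fit — on degree 5 Eb major would have Bb (V). Bbm is the degree-5 chord of Eb minor, so it is the borrowed v. But F–Ab–Cb is foreign: the diatonic ii on degree 2 is Fm, whereas Fdim comes from Eb minor. It is labeled ii°.

bIII, v, ii°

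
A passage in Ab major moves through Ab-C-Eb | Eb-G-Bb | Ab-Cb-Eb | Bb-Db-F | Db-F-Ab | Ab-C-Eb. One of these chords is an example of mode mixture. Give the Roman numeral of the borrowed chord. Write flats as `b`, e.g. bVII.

The diatonic triads in Ab major are Ab, Bbm, Cm, Db, Eb, Fm, Gdim. Ab–C–Eb = Ab, Eb–G–Bb = Eb, Bb–Db–F = Bbm and Db–F–Ab = Db all belong to that set. But Ab–Cb–Eb is foreign: the diatonic I on degree 1 is Ab, whereas Abm comes from Ab minor. It is labeled i.

i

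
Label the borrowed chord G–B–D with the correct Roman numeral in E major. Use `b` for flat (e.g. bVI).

bIII

G is the lowered form of scale degree 3 in E major (the diatonic degree 3 is G#). The diatonic chord on degree 3 would be G#m (iii), but G–B–D is the major chord from E minor. As a borrowed chord it is labeled bIII.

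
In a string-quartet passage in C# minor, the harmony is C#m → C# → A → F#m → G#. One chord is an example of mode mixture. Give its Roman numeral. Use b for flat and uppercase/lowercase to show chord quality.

I

In C# minor (with V from harmonic minor) the diatonic chords are C#m, D#dim, E, F#m, G#, A, B. C#m, A, F#m and G# all belong to that set. C# (C#–E#–G#) is not: scale degree 1 in C# minor carries C#m (i). In C# major the chord on that degree is C#, so here it functions as I, borrowed from the parallel major.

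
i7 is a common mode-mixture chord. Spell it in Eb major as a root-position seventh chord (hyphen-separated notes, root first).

The root, Eb, is scale degree 1 — the same note in Eb major and Eb minor; only the chord quality changes. Stacking thirds in Eb minor on Eb gives Eb–Gb–Bb–Db.

Eb-Gb-Bb-Db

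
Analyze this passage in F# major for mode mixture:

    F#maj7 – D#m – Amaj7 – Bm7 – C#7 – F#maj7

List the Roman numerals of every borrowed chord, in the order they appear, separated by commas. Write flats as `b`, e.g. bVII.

In F# major the diatonic chords are F#, G#m, A#m, B, C#, D#m, E#dim. F#maj7, D#m and C#7 all belong to that set. But Amaj7 (A–C#–E–G#) is foreign: the diatonic iii on degree 3 is A#m, whereas Amaj7 comes from F# minor. It is labeled bIIImaj7. Bm7 (B–D–F#–A) is not: scale degree 4 in F# major carries B (IV). In F# minor the chord on that degree is Bm7, so here it functions as iv7, borrowed from the parallel minor.

bIIImaj7, iv7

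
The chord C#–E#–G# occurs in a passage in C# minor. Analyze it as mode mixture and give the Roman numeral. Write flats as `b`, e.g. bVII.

The root C# is the diatonic 1st degree of C# minor; the borrowing shows in the chord quality. The diatonic chord on degree 1 would be C#m (i), but C#–E#–G# is the major chord from C# major. As a borrowed chord it is labeled I.

I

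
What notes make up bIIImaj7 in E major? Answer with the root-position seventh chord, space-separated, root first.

bIIImaj7 is built on the lowered scale degree 3. In E major degree 3 is G#; lowered it becomes G. Building the major-seventh chord from the parallel minor on G: G–B–D–F#.

G B D F#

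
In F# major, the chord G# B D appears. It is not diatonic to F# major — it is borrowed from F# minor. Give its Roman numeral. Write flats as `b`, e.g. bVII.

ii°

The root G# is the diatonic 2nd degree of F# major; the borrowing shows in the chord quality. The diatonic chord on degree 2 would be G#m (ii), but G#–B–D is the diminished chord from F# minor. As a borrowed chord it is labeled ii°.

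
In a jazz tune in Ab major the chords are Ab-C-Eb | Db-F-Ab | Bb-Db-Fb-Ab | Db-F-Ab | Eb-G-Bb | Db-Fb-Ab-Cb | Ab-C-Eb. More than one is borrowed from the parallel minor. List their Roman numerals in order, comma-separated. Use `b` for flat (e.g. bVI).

iiø7, iv7

In Ab major the diatonic chords are Ab, Bbm, Cm, Db, Eb, Fm, Gdim. Of the given chords, Ab–C–Eb = Ab, Db–F–Ab = Db and Eb–G–Bb = Eb are diatonic. But Bb–Db–Fb–Ab is foreign: the diatonic ii on degree 2 is Bbm, whereas Bbm7b5 comes from Ab minor. It is labeled iiø7. Db–Fb–Ab–Cb is not: scale degree 4 in Ab major carries Db (IV). In Ab minor the chord on that degree is Dbm7, so here it functions as iv7, borrowed from the parallel minor.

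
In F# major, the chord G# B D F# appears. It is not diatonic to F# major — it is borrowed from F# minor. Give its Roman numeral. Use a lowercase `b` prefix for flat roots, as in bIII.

iiø7

The root G# is the diatonic 2nd degree of F# major; the borrowing shows in the chord quality. G#–B–D–F# is a half-diminished-seventh chord — the form found in F# minor, not the diatonic ii (G#m). Borrowed into F# major it is written iiø7.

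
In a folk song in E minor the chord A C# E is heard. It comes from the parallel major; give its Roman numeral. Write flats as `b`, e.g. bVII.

IV

The root A is the diatonic 4th degree of E minor; the borrowing shows in the chord quality. A–C#–E is a major chord — the form found in E major, not the diatonic iv (Am). Borrowed into E minor it is written IV.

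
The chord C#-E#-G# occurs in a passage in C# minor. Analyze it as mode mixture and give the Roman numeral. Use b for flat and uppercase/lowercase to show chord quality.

C# is scale degree 1 in C# minor. The diatonic chord on degree 1 would be C#m (i), but C#–E#–G# is the major chord from C# major. As a borrowed chord it is labeled I.

I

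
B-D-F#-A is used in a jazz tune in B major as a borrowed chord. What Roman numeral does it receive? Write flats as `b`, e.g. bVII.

i7

The root B is the diatonic 1st degree of B major; the borrowing shows in the chord quality. B–D–F#–A is a minor-seventh chord — the form found in B minor, not the diatonic I (B). Borrowed into B major it is written i7.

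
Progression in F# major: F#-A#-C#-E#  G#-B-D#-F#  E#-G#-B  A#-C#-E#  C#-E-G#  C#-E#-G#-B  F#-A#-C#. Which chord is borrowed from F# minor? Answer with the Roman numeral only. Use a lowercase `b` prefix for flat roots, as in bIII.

The diatonic triads in F# major are F#, G#m, A#m, B, C#, D#m, E#dim. Of the given chords, F#–A#–C#–E# = F#maj7, G#–B–D#–F# = G#m7, E#–G#–B = E#dim, A#–C#–E# = A#m, C#–E#–G#–B = C#7 and F#–A#–C# = F# are diatonic. But C#–E–G# is foreign: the diatonic V on degree 5 is C#, whereas C#m comes from F# minor. It is labeled v.

v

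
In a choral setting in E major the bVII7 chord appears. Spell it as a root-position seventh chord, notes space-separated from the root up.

D F# A C

Scale degree 7 in E major is D#. bVII7 uses the lowered form, D, taken from E minor. In E minor the chord on D is D–F#–A–C.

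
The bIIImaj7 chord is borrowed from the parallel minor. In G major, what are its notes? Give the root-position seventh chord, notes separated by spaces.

Bb D F A

Scale degree 3 in G major is B. bIIImaj7 uses the lowered form, Bb, taken from G minor. Building the major-seventh chord from the parallel minor on Bb: Bb–D–F–A.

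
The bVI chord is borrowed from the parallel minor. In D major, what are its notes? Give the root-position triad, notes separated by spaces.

Bb D F

The root of bVI is the lowered 6th degree: B becomes Bb. In D minor the chord on Bb is Bb–D–F.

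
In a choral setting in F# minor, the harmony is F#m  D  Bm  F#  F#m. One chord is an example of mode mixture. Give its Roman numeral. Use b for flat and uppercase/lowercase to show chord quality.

The diatonic triads in F# minor (with V from harmonic minor) are F#m, G#dim, A, Bm, C#, D, E. F#m, D and Bm are all diatonic. But F# (F#–A#–C#) is foreign: the diatonic i on degree 1 is F#m, whereas F# comes from F# major. It is labeled I.

I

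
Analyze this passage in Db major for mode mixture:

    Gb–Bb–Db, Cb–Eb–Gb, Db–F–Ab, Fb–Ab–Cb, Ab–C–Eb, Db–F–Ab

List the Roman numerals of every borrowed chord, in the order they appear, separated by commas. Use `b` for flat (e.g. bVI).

bVII, bIII

In Db major the diatonic chords are Db, Ebm, Fm, Gb, Ab, Bbm, Cdim. Gb–Bb–Db = Gb, Db–F–Ab = Db and Ab–C–Eb = Ab are all diatonic. But Cb–Eb–Gb is foreign: the diatonic vii° on degree 7 is Cdim, whereas Cb comes from Db minor. It is labeled bVII. Fb–Ab–Cb is not: scale degree 3 in Db major carries Fm (iii). In Db minor the chord on that degree is Fb, so here it functions as bIII, borrowed from the parallel minor.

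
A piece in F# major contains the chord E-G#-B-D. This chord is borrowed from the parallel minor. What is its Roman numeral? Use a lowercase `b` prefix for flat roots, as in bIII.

E is the lowered form of scale degree 7 in F# major (the diatonic degree 7 is E#). The diatonic chord on degree 7 would be E#dim (vii°), but E–G#–B–D is the dominant-seventh chord from F# minor. As a borrowed chord it is labeled bVII7.

bVII7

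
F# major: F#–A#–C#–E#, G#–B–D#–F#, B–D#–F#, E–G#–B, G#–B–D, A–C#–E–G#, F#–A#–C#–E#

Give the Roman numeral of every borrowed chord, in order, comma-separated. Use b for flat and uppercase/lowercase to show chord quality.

F# major has the diatonic set F#, G#m, A#m, B, C#, D#m, E#dim. F#–A#–C#–E# = F#maj7, G#–B–D#–F# = G#m7 and B–D#–F# = B all belong to that set. But E–G#–B is foreign: the diatonic vii° on degree 7 is E#dim, whereas E comes from F# minor. It is labeled bVII. G#–B–D doesn't fit — on degree 2 F# major would have G#m (ii). G#dim is the degree-2 chord of F# minor, so it is the borrowed ii°. A–C#–E–G# is not: scale degree 3 in F# major carries A#m (iii). In F# minor the chord on that degree is Amaj7, so here it functions as bIIImaj7, borrowed from the parallel minor.

bVII, ii°, bIIImaj7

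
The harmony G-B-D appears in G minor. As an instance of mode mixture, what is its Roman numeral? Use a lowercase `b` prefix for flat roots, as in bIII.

The root G is the diatonic 1st degree of G minor; the borrowing shows in the chord quality. Diatonically G minor has Gm (i) on that degree; G–B–D is instead the major chord native to G major, so it takes the label I.

I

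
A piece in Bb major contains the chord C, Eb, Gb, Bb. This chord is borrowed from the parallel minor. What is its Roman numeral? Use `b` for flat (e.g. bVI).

iiø7

The root C is the diatonic 2nd degree of Bb major; the borrowing shows in the chord quality. The diatonic chord on degree 2 would be Cm (ii), but C–Eb–Gb–Bb is the half-diminished-seventh chord from Bb minor. As a borrowed chord it is labeled iiø7.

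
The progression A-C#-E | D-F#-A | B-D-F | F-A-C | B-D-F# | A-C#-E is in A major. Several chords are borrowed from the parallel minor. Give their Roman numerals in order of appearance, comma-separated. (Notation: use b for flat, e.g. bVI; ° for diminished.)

ii°, bVI

The diatonic triads in A major are A, Bm, C#m, D, E, F#m, G#dim. Of the given chords, A–C#–E = A, D–F#–A = D and B–D–F# = Bm are diatonic. But B–D–F is foreign: the diatonic ii on degree 2 is Bm, whereas Bdim comes from A minor. It is labeled ii°. But F–A–C is foreign: the diatonic vi on degree 6 is F#m, whereas F comes from A minor. It is labeled bVI.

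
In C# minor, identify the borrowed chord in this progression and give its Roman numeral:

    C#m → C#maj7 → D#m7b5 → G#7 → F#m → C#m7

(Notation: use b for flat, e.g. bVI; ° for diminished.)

In C# minor (with V from harmonic minor) the diatonic chords are C#m, D#dim, E, F#m, G#, A, B. Of the given chords, C#m, D#m7b5, G#7, F#m and C#m7 are diatonic. C#maj7 (C#–E#–G#–B#) is not: scale degree 1 in C# minor carries C#m (i). In C# major the chord on that degree is C#maj7, so here it functions as Imaj7, borrowed from the parallel major.

Imaj7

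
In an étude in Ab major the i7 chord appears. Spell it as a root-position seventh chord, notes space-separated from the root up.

Ab Cb Eb Gb

The root, Ab, is scale degree 1 — the same note in Ab major and Ab minor; only the chord quality changes. In Ab minor the chord on Ab is Ab–Cb–Eb–Gb.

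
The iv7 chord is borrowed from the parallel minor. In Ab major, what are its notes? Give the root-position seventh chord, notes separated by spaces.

iv7 is built on scale degree 4, which is Db in both Ab major and its parallel. Stacking thirds in Ab minor on Db gives Db–Fb–Ab–Cb.

Db Fb Ab Cb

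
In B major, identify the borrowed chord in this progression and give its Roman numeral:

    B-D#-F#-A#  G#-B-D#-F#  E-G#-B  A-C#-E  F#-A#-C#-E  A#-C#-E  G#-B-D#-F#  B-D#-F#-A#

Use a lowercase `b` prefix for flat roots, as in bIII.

bVII

In B major the diatonic chords are B, C#m, D#m, E, F#, G#m, A#dim. B–D#–F#–A# = Bmaj7, G#–B–D#–F# = G#m7, E–G#–B = E, F#–A#–C#–E = F#7 and A#–C#–E = A#dim are all diatonic. A–C#–E doesn't fit — on degree 7 B major would have A#dim (vii°). A is the degree-7 chord of B minor, so it is the borrowed bVII.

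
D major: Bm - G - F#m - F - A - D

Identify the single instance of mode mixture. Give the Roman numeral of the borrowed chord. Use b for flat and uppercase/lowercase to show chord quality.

D major has the diatonic set D, Em, F#m, G, A, Bm, C#dim. Bm, G, F#m, A and D all belong to that set. F (F–A–C) is not: scale degree 3 in D major carries F#m (iii). In D minor the chord on that degree is F, so here it functions as bIII, borrowed from the parallel minor.

bIII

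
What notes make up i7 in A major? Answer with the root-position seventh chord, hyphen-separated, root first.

i7 is built on scale degree 1, which is A in both A major and its parallel. Building the minor-seventh chord from the parallel minor on A: A–C–E–G.

A-C-E-G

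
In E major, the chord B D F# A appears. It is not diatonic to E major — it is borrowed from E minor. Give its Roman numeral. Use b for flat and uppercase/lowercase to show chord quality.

B is scale degree 5 in E major. Diatonically E major has B (V) on that degree; B–D–F#–A is instead the minor-seventh chord native to E minor, so it takes the label v7.

v7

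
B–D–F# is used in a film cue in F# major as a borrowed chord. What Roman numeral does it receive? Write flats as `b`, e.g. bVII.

iv

B is scale degree 4 in F# major. Diatonically F# major has B (IV) on that degree; B–D–F# is instead the minor chord native to F# minor, so it takes the label iv.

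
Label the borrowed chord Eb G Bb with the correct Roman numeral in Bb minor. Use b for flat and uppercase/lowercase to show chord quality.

The root Eb is the diatonic 4th degree of Bb minor; the borrowing shows in the chord quality. Diatonically Bb minor has Ebm (iv) on that degree; Eb–G–Bb is instead the major chord native to Bb major, so it takes the label IV.

IV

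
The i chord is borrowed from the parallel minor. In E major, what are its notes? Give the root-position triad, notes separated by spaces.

The root, E, is scale degree 1 — the same note in E major and E minor; only the chord quality changes. Stacking thirds in E minor on E gives E–G–B.

E G B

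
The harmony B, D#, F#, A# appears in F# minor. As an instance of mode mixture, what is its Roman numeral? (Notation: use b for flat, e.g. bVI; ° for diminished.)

IVmaj7

The root B is the diatonic 4th degree of F# minor; the borrowing shows in the chord quality. Diatonically F# minor has Bm (iv) on that degree; B–D#–F#–A# is instead the major-seventh chord native to F# major, so it takes the label IVmaj7.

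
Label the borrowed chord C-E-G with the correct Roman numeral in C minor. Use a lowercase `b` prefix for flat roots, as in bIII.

C is scale degree 1 in C minor. Diatonically C minor has Cm (i) on that degree; C–E–G is instead the major chord native to C major, so it takes the label I.

I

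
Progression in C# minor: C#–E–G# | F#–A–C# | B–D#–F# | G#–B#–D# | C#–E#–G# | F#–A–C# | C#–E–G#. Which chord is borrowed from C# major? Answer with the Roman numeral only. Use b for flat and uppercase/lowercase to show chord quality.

C# minor has the diatonic set C#m, D#dim, E, F#m, G#, A, B (with V from harmonic minor). Of the given chords, C#–E–G# = C#m, F#–A–C# = F#m, B–D#–F# = B and G#–B#–D# = G# are diatonic. C#–E#–G# is not: scale degree 1 in C# minor carries C#m (i). In C# major the chord on that degree is C#, so here it functions as I, borrowed from the parallel major.

I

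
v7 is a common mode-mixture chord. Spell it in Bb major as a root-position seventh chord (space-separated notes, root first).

The root, F, is scale degree 5 — the same note in Bb major and Bb minor; only the chord quality changes. In Bb minor the chord on F is F–Ab–C–Eb.

F Ab C Eb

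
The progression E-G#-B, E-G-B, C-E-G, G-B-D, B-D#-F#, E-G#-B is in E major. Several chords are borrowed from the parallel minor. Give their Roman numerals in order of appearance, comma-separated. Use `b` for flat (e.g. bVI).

The diatonic triads in E major are E, F#m, G#m, A, B, C#m, D#dim. Of the given chords, E–G#–B = E and B–D#–F# = B are diatonic. But E–G–B is foreign: the diatonic I on degree 1 is E, whereas Em comes from E minor. It is labeled i. But C–E–G is foreign: the diatonic vi on degree 6 is C#m, whereas C comes from E minor. It is labeled bVI. G–B–D doesn't fit — on degree 3 E major would have G#m (iii). G is the degree-3 chord of E minor, so it is the borrowed bIII.

i, bVI, bIII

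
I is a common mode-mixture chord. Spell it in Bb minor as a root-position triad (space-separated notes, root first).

The root, Bb, is scale degree 1 — the same note in Bb minor and Bb major; only the chord quality changes. In Bb major the chord on Bb is Bb–D–F.

Bb D F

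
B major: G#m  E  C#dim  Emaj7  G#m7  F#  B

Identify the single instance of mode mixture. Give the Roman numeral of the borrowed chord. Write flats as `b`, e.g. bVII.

ii°

The diatonic triads in B major are B, C#m, D#m, E, F#, G#m, A#dim. G#m, E, Emaj7, G#m7, F# and B all belong to that set. C#dim (C#–E–G) is not: scale degree 2 in B major carries C#m (ii). In B minor the chord on that degree is C#dim, so here it functions as ii°, borrowed from the parallel minor.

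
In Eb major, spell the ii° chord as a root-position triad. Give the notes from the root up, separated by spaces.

F Ab Cb

ii° is built on scale degree 2, which is F in both Eb major and its parallel. Stacking thirds in Eb minor on F gives F–Ab–Cb.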